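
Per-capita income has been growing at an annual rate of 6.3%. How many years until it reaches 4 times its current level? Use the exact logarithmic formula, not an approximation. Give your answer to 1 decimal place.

t = ln(4) / ln(1 + 0.063) = 1.3863 / 0.061095 ≈ 22.69.

22.7 years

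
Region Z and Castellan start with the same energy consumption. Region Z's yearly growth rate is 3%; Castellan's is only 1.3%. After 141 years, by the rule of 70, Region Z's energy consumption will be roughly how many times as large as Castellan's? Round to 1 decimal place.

Only the 1.7-point difference matters.
70/1.7 ≈ 41.18 years per doubling of the ratio; 141 years gives 3.42 doublings, so ≈ 10.7×.

around 10.7 times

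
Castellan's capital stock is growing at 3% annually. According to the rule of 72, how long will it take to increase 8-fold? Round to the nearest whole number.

roughly 72 years

At 3% it doubles every 72/3 ≈ 24.00 years.
8 = 2^3, so 3 doublings → 72 years.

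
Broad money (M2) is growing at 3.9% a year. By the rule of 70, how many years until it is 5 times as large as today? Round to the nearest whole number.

At 3.9% it doubles every 70/3.9 ≈ 17.95 years.
Reaching 5× takes log₂(5) ≈ 2.32 doublings.
2.32 × 17.95 ≈ 42 years.

around 42 years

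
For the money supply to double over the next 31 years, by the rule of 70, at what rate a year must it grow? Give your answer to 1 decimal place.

around 2.3% a year

70 / 31 ≈ 2.26, so about 2.3% a year.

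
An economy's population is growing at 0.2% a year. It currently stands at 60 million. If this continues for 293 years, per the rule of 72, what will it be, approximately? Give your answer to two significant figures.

roughly 110 million

It doubles every 72/0.2 ≈ 360.00 years, so 293 years is 0.81 doublings.
2^0.81 ≈ 1.75; 60 × 1.75 ≈ 110 million.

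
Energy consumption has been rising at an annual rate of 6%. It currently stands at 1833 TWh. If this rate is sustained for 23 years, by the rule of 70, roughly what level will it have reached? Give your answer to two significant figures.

Doubling time ≈ 70/6 = 11.67 years.
23 years is 23/11.67 ≈ 1.97 doublings, a factor of 2^1.97 ≈ 3.92.
1833 × 3.92 ≈ 7200 TWh.

about 7200 TWh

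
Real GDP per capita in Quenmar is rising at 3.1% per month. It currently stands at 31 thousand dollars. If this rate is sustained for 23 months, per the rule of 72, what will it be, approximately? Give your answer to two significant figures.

roughly 62 thousand dollars

Doubling time ≈ 72/3.1 = 23.23 months.
23 months is 23/23.23 ≈ 0.99 doublings, a factor of 2^0.99 ≈ 1.99.
31 × 1.99 ≈ 62 thousand dollars.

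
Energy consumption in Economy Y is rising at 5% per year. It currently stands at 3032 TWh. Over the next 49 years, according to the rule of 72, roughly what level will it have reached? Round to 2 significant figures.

approximately 32000 TWh

Doubling time ≈ 72/5 = 14.40 years.
49 years is 49/14.40 ≈ 3.40 doublings, a factor of 2^3.40 ≈ 10.56.
3032 × 10.56 ≈ 32000 TWh.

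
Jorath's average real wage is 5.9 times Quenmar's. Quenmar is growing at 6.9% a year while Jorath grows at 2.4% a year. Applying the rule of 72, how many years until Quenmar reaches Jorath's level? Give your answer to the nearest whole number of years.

What matters is the difference: 4.5 pp.
Rule of 72 on the gap: the ratio halves every 72/4.5 ≈ 16.00 years.
A 5.9 times gap takes log₂(5.9) ≈ 2.56 halvings to close: 2.56 × 16.00 ≈ 41 years.

around 41 years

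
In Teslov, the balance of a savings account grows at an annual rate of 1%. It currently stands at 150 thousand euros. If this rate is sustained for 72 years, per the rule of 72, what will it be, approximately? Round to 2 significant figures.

Doubling time ≈ 72/1 = 72.00 years.
72 years is 72/72.00 ≈ 1.00 doublings, a factor of 2^1.00 ≈ 2.00.
150 × 2.00 ≈ 300 thousand euros.

≈ 300 thousand euros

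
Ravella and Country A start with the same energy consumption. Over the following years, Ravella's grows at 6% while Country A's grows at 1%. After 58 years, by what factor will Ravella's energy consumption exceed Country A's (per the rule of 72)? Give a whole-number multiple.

≈ 16 times

Rate gap = 6% − 1% = 5 points.
The ratio doubles every 72/5 ≈ 14.40 years.
58/14.40 ≈ 4.03 doublings → ratio ≈ 2^4.03 ≈ 16.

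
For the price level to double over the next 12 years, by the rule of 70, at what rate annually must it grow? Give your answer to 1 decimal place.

around 5.8% annually

70 / 12 ≈ 5.83, so about 5.8% annually.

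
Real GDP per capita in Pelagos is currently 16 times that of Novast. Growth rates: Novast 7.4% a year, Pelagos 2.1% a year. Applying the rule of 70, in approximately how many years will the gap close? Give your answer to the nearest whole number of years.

roughly 53 years

Novast gains on Pelagos at 7.4% − 2.1% = 5.3 points a year.
At that relative rate the gap halves every 70/5.3 ≈ 13.21 years.
A 16 times gap closes after 4 halvings: 4 × 13.21 ≈ 53 years.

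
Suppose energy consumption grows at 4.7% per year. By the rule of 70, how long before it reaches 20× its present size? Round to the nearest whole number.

64 years

Doubling time ≈ 70/4.7 = 14.89 years.
Reaching 20× takes log₂(20) ≈ 4.32 doublings.
4.32 × 14.89 ≈ 64 years.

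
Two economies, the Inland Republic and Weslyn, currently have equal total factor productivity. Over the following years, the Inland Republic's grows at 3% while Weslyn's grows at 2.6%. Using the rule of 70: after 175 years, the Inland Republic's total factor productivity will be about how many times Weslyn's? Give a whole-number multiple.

Only the 0.4-point difference matters.
70/0.4 ≈ 175.00 years per doubling of the ratio; 175 years gives 1.00 doublings, so ≈ 2×.

about 2 times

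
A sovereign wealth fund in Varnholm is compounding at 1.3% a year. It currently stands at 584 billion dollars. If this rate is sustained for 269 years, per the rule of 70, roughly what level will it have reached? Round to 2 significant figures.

approximately 19000 billion dollars

It doubles every 70/1.3 ≈ 53.85 years, so 269 years is 5.00 doublings.
2^5.00 ≈ 32.00; 584 × 32.00 ≈ 19000 billion dollars.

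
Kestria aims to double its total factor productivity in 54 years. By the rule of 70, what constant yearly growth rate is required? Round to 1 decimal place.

70 / 54 ≈ 1.30, so about 1.3% per year.

≈ 1.3% per year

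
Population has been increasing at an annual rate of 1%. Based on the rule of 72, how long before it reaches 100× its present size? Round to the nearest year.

around 478 years

Doubling time ≈ 72/1 = 72.00 years.
100× is log₂ 100 ≈ 6.64 doublings, so ≈ 6.64 × 72.00 = 478 years.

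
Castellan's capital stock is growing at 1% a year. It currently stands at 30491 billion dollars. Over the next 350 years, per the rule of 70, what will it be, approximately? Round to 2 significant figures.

It doubles every 70/1 ≈ 70.00 years, so 350 years is 5.00 doublings.
2^5.00 ≈ 32.00; 30491 × 32.00 ≈ 980000 billion dollars.

approximately 980000 billion dollars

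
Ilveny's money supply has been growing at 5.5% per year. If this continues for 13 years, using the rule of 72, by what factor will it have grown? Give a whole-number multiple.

roughly 2 times

72/5.5 ≈ 13.09 years per doubling.
13 years fits 1 doubling: 2^1 = 2.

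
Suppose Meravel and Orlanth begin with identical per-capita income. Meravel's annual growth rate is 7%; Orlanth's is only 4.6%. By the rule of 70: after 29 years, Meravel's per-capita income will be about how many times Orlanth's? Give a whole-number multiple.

Meravel pulls ahead at 2.4 pp per year, so the ratio doubles every 70/2.4 ≈ 29.17 years.
In 29 years that's 0.99 doublings: 2^0.99 ≈ 2.

≈ 2 times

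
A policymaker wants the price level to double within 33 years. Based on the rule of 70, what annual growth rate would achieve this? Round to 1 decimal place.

about 2.1%

70 / 33 ≈ 2.12, so about 2.1% a year.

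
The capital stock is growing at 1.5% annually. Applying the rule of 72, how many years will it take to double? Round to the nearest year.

72/1.5 ≈ 48.00, so it doubles roughly every 48 years.

around 48 years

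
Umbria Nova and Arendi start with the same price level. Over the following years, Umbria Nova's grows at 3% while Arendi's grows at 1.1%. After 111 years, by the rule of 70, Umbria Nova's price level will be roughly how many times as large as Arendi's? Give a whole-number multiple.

Rate gap = 3% − 1.1% = 1.9 points.
The ratio doubles every 70/1.9 ≈ 36.84 years.
111/36.84 ≈ 3.01 doublings → ratio ≈ 2^3.01 ≈ 8.

around 8 times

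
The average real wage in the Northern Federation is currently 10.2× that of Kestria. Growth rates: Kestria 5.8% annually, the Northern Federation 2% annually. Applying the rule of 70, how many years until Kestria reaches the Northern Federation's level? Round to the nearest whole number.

The growth-rate gap is 5.8% − 2% = 3.8 percentage points.
So the ratio between them halves every 70/3.8 ≈ 18.42 years.
A 10.2× gap takes log₂(10.2) ≈ 3.35 halvings to close: 3.35 × 18.42 ≈ 62 years.

around 62 years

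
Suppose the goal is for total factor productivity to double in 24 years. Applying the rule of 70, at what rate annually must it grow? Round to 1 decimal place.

about 2.9% annually

70 / 24 ≈ 2.92, so about 2.9% annually.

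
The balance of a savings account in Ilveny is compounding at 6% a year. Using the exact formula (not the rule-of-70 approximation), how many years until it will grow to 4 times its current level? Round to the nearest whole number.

24 years

t = ln(4) / ln(1 + 0.06) = 1.3863 / 0.058269 ≈ 23.79.
≈ 24 years.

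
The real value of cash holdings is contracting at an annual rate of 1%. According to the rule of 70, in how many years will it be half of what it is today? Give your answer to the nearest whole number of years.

The rule works in reverse for decay: 70/1 ≈ 70.00 years to halve.

approximately 70 years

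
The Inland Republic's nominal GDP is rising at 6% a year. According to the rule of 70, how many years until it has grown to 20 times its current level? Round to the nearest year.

50 years

At 6% it doubles every 70/6 ≈ 11.67 years.
20× is log₂ 20 ≈ 4.32 doublings, so ≈ 4.32 × 11.67 = 50 years.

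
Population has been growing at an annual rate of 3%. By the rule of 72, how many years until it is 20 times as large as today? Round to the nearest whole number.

One doubling takes 72/3 = 24.00 years.
Reaching 20× takes log₂(20) ≈ 4.32 doublings.
4.32 × 24.00 ≈ 104 years.

roughly 104 years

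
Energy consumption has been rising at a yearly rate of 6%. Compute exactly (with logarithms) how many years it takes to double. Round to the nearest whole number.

t = ln(2) / ln(1 + 0.06) = 0.6931 / 0.058269 ≈ 11.89.
≈ 12 years.

12 years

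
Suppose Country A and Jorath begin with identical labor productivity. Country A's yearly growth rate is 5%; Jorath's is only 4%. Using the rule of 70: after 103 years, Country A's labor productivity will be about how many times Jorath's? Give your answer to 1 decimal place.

around 2.8 times

Country A pulls ahead at 1 pp per year, so the ratio doubles every 70/1 ≈ 70.00 years.
In 103 years that's 1.47 doublings: 2^1.47 ≈ 2.8.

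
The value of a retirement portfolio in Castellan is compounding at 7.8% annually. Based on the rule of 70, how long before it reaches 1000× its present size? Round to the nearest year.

roughly 89 years

One doubling takes 70/7.8 = 8.97 years.
Reaching 1000× takes log₂(1000) ≈ 9.97 doublings.
9.97 × 8.97 ≈ 89 years.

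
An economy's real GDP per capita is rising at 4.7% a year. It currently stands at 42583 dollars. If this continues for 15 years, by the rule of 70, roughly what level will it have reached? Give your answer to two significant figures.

roughly 86000 dollars

It doubles every 70/4.7 ≈ 14.89 years, so 15 years is 1.01 doublings.
2^1.01 ≈ 2.01; 42583 × 2.01 ≈ 86000 dollars.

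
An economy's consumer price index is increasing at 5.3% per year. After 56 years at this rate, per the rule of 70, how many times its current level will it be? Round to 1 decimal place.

Doubling time ≈ 70/5.3 = 13.21 years.
56 years / 13.21 ≈ 4.24 doublings → factor 2^4.24 ≈ 18.9.

around 18.9 times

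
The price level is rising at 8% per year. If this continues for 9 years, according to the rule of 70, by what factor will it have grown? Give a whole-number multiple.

At 8% one doubling takes ≈ 8.75 years; 9 years is 1 of them, so ×2.

approximately 2 times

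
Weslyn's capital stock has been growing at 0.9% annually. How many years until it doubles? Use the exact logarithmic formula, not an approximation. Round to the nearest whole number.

t = ln(2) / ln(1 + 0.009) = 0.6931 / 0.008960 ≈ 77.35.
≈ 77 years.

77 years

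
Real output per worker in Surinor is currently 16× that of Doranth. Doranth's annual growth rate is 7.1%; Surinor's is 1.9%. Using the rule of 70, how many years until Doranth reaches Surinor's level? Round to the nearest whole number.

What matters is the difference: 5.2 pp.
Rule of 70 on the gap: the ratio halves every 70/5.2 ≈ 13.46 years.
A 16× gap closes after 4 halvings: 4 × 13.46 ≈ 54 years.

around 54 years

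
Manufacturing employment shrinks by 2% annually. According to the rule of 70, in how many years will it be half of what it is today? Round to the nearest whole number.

≈ 35 years

Falling at 2%, it halves about every 70/2 = 35.00 years.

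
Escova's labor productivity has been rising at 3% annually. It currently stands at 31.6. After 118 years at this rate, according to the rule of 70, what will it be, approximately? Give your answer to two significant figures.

roughly 1100

Doubling time ≈ 70/3 = 23.33 years.
118 years is 118/23.33 ≈ 5.06 doublings, a factor of 2^5.06 ≈ 33.36.
31.6 × 33.36 ≈ 1100.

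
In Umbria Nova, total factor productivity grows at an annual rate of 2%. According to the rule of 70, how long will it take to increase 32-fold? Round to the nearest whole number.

roughly 175 years

At 2% it doubles every 70/2 ≈ 35.00 years.
32 = 2^5, so 5 doublings → 175 years.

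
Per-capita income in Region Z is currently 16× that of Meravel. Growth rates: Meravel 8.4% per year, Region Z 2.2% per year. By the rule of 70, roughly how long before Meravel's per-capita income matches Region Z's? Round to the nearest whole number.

around 45 years

The growth-rate gap is 8.4% − 2.2% = 6.2 percentage points.
So the ratio between them halves every 70/6.2 ≈ 11.29 years.
A 16× gap closes after 4 halvings: 4 × 11.29 ≈ 45 years.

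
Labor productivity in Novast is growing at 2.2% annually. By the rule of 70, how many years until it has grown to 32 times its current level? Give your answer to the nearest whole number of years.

≈ 159 years

At 2.2% it doubles every 70/2.2 ≈ 31.82 years.
Getting to 32× needs 5 doublings: 5 × 31.82 ≈ 159 years.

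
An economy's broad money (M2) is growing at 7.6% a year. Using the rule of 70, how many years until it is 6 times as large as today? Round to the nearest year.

approximately 24 years

One doubling takes 70/7.6 = 9.21 years.
Reaching 6× takes log₂(6) ≈ 2.58 doublings.
2.58 × 9.21 ≈ 24 years.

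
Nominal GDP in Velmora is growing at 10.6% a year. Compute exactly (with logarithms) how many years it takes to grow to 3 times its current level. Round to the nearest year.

11 years

t = ln(3) / ln(1 + 0.106) = 1.0986 / 0.100750 ≈ 10.90.
≈ 11 years.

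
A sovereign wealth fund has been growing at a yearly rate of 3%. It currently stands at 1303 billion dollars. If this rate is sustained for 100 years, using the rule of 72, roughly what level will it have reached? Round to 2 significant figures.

It doubles every 72/3 ≈ 24.00 years, so 100 years is 4.17 doublings.
2^4.17 ≈ 18.00; 1303 × 18.00 ≈ 23000 billion dollars.

≈ 23000 billion dollars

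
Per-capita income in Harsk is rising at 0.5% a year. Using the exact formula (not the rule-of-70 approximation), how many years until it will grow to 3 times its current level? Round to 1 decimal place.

220.3 years

t = ln(3) / ln(1 + 0.005) = 1.0986 / 0.004988 ≈ 220.25.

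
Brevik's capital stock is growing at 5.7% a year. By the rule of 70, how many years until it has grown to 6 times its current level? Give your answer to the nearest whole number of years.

approximately 32 years

Doubling time ≈ 70/5.7 = 12.28 years.
Reaching 6× takes log₂(6) ≈ 2.58 doublings.
2.58 × 12.28 ≈ 32 years.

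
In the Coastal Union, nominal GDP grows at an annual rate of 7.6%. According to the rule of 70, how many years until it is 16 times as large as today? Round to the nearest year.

At 7.6% it doubles every 70/7.6 ≈ 9.21 years.
16 = 2^4, so 4 doublings → 37 years.

around 37 years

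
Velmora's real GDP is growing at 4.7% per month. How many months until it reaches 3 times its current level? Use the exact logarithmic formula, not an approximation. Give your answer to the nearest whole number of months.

t = ln(3) / ln(1 + 0.047) = 1.0986 / 0.045929 ≈ 23.92.
≈ 24 months.

24 months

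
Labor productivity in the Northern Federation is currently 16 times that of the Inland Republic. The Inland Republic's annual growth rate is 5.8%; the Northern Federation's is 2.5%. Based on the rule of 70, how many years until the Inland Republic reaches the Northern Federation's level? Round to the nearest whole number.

approximately 85 years

What matters is the difference: 3.3 pp.
Rule of 70 on the gap: the ratio halves every 70/3.3 ≈ 21.21 years.
A 16 times gap closes after 4 halvings: 4 × 21.21 ≈ 85 years.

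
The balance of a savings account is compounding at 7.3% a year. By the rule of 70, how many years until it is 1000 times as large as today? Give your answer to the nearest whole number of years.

96 years

One doubling takes 70/7.3 = 9.59 years.
Reaching 1000× takes log₂(1000) ≈ 9.97 doublings.
9.97 × 9.59 ≈ 96 years.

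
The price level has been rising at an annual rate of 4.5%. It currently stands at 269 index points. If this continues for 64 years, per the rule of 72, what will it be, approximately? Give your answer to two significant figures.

approximately 4300 index points

It doubles every 72/4.5 ≈ 16.00 years, so 64 years is 4.00 doublings.
2^4.00 ≈ 16.00; 269 × 16.00 ≈ 4300 index points.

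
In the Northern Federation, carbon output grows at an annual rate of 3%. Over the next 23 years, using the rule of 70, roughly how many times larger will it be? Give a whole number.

≈ 2 times

At 3% one doubling takes ≈ 23.33 years; 23 years is 1 of them, so ×2.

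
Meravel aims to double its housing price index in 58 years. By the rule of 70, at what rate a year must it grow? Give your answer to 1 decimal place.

70 / 58 ≈ 1.21, so about 1.2% a year.

around 1.2%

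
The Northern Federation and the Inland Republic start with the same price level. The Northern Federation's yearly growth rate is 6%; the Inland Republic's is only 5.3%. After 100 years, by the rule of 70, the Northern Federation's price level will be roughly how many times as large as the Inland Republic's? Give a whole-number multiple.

roughly 2 times

Rate gap = 6% − 5.3% = 0.7 points.
The ratio doubles every 70/0.7 ≈ 100.00 years.
100/100.00 ≈ 1.00 doublings → ratio ≈ 2^1.00 ≈ 2.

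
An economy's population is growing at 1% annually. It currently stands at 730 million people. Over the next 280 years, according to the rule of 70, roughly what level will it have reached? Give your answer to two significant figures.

It doubles every 70/1 ≈ 70.00 years, so 280 years is 4.00 doublings.
2^4.00 ≈ 16.00; 730 × 16.00 ≈ 12000 million people.

≈ 12000 million people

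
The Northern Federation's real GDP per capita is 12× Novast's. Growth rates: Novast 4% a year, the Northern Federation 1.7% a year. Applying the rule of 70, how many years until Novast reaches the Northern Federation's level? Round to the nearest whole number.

The growth-rate gap is 4% − 1.7% = 2.3 percentage points.
So the ratio between them halves every 70/2.3 ≈ 30.43 years.
A 12× gap takes log₂(12) ≈ 3.58 halvings to close: 3.58 × 30.43 ≈ 109 years.

approximately 109 years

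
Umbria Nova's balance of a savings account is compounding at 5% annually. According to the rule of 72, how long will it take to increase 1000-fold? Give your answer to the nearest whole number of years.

One doubling takes 72/5 = 14.40 years.
Reaching 1000× takes log₂(1000) ≈ 9.97 doublings.
9.97 × 14.40 ≈ 144 years.

about 144 years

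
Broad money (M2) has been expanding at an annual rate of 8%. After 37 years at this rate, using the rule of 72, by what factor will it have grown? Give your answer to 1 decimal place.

around 17.3 times

Doubles every ≈ 9.00 years (72/8).
37 years is 4.11 doublings; 2^4.11 ≈ 17.3×.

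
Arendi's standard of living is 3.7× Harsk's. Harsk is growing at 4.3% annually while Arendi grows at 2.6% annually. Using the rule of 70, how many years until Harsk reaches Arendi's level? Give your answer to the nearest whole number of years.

The growth-rate gap is 4.3% − 2.6% = 1.7 percentage points.
So the ratio between them halves every 70/1.7 ≈ 41.18 years.
A 3.7× gap takes log₂(3.7) ≈ 1.89 halvings to close: 1.89 × 41.18 ≈ 78 years.

≈ 78 years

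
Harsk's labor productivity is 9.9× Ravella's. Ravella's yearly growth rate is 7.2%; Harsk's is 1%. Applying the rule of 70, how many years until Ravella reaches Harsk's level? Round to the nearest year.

Ravella gains on Harsk at 7.2% − 1% = 6.2 points a year.
At that relative rate the gap halves every 70/6.2 ≈ 11.29 years.
A 9.9× gap takes log₂(9.9) ≈ 3.31 halvings to close: 3.31 × 11.29 ≈ 37 years.

≈ 37 years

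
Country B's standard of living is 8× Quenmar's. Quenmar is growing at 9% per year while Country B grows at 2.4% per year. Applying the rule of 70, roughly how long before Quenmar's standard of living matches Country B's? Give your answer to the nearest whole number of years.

32 years

Quenmar gains on Country B at 9% − 2.4% = 6.6 points a year.
At that relative rate the gap halves every 70/6.6 ≈ 10.61 years.
An 8× gap closes after 3 halvings: 3 × 10.61 ≈ 32 years.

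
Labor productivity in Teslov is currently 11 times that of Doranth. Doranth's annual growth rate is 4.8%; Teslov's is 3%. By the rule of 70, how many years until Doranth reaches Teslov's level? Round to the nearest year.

135 years

The growth-rate gap is 4.8% − 3% = 1.8 percentage points.
So the ratio between them halves every 70/1.8 ≈ 38.89 years.
An 11 times gap takes log₂(11) ≈ 3.46 halvings to close: 3.46 × 38.89 ≈ 135 years.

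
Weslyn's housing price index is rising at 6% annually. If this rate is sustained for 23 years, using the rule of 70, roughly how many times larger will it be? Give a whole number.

around 4 times

At 6% one doubling takes ≈ 11.67 years; 23 years is 2 of them, so ×4.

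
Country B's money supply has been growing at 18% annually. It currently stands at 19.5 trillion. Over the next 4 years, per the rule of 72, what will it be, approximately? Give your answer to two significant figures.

roughly 39 trillion

It doubles every 72/18 ≈ 4.00 years, so 4 years is 1.00 doublings.
2^1.00 ≈ 2.00; 19.5 × 2.00 ≈ 39 trillion.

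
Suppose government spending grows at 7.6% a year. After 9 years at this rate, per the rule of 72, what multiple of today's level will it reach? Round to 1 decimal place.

around 1.9 times

Doubling time ≈ 72/7.6 = 9.47 years.
9 years / 9.47 ≈ 0.95 doublings → factor 2^0.95 ≈ 1.9.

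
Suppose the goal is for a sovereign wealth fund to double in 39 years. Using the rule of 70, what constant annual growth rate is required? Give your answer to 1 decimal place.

≈ 1.8% a year

70 / 39 ≈ 1.79, so about 1.8% a year.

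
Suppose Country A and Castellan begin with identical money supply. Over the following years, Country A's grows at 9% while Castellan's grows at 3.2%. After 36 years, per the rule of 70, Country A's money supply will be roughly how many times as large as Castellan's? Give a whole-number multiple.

Country A pulls ahead at 5.8 pp per year, so the ratio doubles every 70/5.8 ≈ 12.07 years.
In 36 years that's 2.98 doublings: 2^2.98 ≈ 8.

≈ 8 times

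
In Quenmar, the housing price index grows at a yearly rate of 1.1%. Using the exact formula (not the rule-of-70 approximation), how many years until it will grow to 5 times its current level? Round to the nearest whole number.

147 years

t = ln(5) / ln(1 + 0.011) = 1.6094 / 0.010940 ≈ 147.11.
≈ 147 years.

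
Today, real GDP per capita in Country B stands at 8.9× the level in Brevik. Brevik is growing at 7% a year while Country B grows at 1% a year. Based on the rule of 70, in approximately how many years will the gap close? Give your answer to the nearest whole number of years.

The growth-rate gap is 7% − 1% = 6 percentage points.
So the ratio between them halves every 70/6 ≈ 11.67 years.
An 8.9× gap takes log₂(8.9) ≈ 3.15 halvings to close: 3.15 × 11.67 ≈ 37 years.

around 37 years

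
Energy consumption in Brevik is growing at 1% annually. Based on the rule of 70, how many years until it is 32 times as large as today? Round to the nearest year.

around 350 years

One doubling takes 70/1 = 70.00 years.
32 = 2^5, so 5 doublings → 350 years.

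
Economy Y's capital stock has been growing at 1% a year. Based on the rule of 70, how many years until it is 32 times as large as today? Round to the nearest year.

At 1% it doubles every 70/1 ≈ 70.00 years.
32× is 5 doublings, so 5 × 70.00 ≈ 350 years.

approximately 350 years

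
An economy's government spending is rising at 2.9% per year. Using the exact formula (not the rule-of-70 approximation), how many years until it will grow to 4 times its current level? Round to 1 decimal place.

t = ln(4) / ln(1 + 0.029) = 1.3863 / 0.028587 ≈ 48.49.

48.5 years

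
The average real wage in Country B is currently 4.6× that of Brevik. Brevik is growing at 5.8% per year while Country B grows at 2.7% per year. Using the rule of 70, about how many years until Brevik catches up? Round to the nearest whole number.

Brevik gains on Country B at 5.8% − 2.7% = 3.1 points a year.
At that relative rate the gap halves every 70/3.1 ≈ 22.58 years.
A 4.6× gap takes log₂(4.6) ≈ 2.20 halvings to close: 2.20 × 22.58 ≈ 50 years.

50 years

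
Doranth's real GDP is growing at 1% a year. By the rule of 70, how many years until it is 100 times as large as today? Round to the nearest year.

around 465 years

Doubling time ≈ 70/1 = 70.00 years.
100× is log₂ 100 ≈ 6.64 doublings, so ≈ 6.64 × 70.00 = 465 years.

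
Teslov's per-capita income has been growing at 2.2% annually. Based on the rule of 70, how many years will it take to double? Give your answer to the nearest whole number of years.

70/2.2 ≈ 31.82, so it doubles roughly every 32 years.

around 32 years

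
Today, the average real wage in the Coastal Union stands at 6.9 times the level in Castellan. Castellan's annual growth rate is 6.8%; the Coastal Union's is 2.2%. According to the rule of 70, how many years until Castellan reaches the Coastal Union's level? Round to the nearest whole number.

about 42 years

Castellan gains on the Coastal Union at 6.8% − 2.2% = 4.6 points a year.
At that relative rate the gap halves every 70/4.6 ≈ 15.22 years.
A 6.9 times gap takes log₂(6.9) ≈ 2.79 halvings to close: 2.79 × 15.22 ≈ 42 years.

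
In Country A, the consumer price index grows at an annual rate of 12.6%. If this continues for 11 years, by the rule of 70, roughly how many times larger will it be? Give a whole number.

4 times

At 12.6% one doubling takes ≈ 5.56 years; 11 years is 2 of them, so ×4.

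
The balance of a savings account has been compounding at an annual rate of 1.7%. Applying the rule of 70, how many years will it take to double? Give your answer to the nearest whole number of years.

Doubling time ≈ 70 / 1.7 = 41.18 years.

roughly 41 years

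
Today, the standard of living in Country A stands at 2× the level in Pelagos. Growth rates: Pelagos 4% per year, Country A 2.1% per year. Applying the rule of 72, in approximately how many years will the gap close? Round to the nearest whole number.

What matters is the difference: 1.9 pp.
Rule of 72 on the gap: the ratio halves every 72/1.9 ≈ 37.89 years.
A 2× gap closes after 1 halving: 1 × 37.89 ≈ 38 years.

roughly 38 years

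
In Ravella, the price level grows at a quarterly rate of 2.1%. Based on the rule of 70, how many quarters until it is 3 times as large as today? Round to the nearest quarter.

One doubling takes 70/2.1 = 33.33 quarters.
3× is log₂ 3 ≈ 1.58 doublings, so ≈ 1.58 × 33.33 = 53 quarters.

≈ 53 quarters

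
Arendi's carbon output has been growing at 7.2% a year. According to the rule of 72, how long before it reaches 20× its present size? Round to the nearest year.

Doubling time ≈ 72/7.2 = 10.00 years.
Reaching 20× takes log₂(20) ≈ 4.32 doublings.
4.32 × 10.00 ≈ 43 years.

roughly 43 years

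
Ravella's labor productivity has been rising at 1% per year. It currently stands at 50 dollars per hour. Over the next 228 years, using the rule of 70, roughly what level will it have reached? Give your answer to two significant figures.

Doubling time ≈ 70/1 = 70.00 years.
228 years is 228/70.00 ≈ 3.26 doublings, a factor of 2^3.26 ≈ 9.58.
50 × 9.58 ≈ 480 dollars per hour.

roughly 480 dollars per hour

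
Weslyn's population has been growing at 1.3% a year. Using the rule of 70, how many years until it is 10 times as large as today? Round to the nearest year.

approximately 179 years

One doubling takes 70/1.3 = 53.85 years.
Reaching 10× takes log₂(10) ≈ 3.32 doublings.
3.32 × 53.85 ≈ 179 years.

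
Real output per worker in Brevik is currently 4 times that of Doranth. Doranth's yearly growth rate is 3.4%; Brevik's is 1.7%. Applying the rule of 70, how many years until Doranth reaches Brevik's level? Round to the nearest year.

Doranth gains on Brevik at 3.4% − 1.7% = 1.7 points a year.
At that relative rate the gap halves every 70/1.7 ≈ 41.18 years.
A 4 times gap closes after 2 halvings: 2 × 41.18 ≈ 82 years.

around 82 years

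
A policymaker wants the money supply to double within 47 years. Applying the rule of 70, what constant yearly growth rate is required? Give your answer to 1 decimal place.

approximately 1.5%

70 / 47 ≈ 1.49, so about 1.5% per year.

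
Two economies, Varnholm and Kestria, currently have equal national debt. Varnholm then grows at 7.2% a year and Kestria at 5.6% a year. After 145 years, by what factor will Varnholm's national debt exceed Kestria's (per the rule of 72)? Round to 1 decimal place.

Varnholm pulls ahead at 1.6 pp per year, so the ratio doubles every 72/1.6 ≈ 45.00 years.
In 145 years that's 3.22 doublings: 2^3.22 ≈ 9.3.

roughly 9.3 times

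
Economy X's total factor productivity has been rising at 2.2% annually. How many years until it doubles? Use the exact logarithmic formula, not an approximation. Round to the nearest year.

32 years

t = ln(2) / ln(1 + 0.022) = 0.6931 / 0.021761 ≈ 31.85.
≈ 32 years.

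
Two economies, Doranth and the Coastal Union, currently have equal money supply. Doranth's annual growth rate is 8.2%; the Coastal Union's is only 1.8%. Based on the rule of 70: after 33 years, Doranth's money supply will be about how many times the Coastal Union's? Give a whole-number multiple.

Rate gap = 8.2% − 1.8% = 6.4 points.
The ratio doubles every 70/6.4 ≈ 10.94 years.
33/10.94 ≈ 3.02 doublings → ratio ≈ 2^3.02 ≈ 8.

about 8 times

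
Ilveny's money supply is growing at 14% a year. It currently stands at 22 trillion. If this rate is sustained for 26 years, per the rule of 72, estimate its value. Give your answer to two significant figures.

It doubles every 72/14 ≈ 5.14 years, so 26 years is 5.06 doublings.
2^5.06 ≈ 33.36; 22 × 33.36 ≈ 730 trillion.

730 trillion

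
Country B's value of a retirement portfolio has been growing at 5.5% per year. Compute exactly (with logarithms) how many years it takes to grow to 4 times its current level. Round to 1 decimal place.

25.9 years

t = ln(4) / ln(1 + 0.055) = 1.3863 / 0.053541 ≈ 25.89.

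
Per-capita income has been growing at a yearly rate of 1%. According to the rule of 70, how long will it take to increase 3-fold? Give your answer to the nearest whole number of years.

Doubling time ≈ 70/1 = 70.00 years.
3× is log₂ 3 ≈ 1.58 doublings, so ≈ 1.58 × 70.00 = 111 years.

about 111 years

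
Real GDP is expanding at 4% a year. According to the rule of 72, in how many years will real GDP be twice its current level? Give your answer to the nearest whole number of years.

At 4%, doubling takes about 72/4 = 18.00 years.

about 18 years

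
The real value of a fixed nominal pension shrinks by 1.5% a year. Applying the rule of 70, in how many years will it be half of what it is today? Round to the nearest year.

The rule works in reverse for decay: 70/1.5 ≈ 46.67 years to halve.

roughly 47 years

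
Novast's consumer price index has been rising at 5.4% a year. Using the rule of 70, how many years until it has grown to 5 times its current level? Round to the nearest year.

At 5.4% it doubles every 70/5.4 ≈ 12.96 years.
Reaching 5× takes log₂(5) ≈ 2.32 doublings.
2.32 × 12.96 ≈ 30 years.

about 30 years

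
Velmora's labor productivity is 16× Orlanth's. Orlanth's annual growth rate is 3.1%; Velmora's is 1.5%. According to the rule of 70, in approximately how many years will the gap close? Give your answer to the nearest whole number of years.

approximately 175 years

What matters is the difference: 1.6 pp.
Rule of 70 on the gap: the ratio halves every 70/1.6 ≈ 43.75 years.
A 16× gap closes after 4 halvings: 4 × 43.75 ≈ 175 years.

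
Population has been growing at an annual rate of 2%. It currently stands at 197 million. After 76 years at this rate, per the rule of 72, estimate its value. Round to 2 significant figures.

around 850 million

Doubling time ≈ 72/2 = 36.00 years.
76 years is 76/36.00 ≈ 2.11 doublings, a factor of 2^2.11 ≈ 4.32.
197 × 4.32 ≈ 850 million.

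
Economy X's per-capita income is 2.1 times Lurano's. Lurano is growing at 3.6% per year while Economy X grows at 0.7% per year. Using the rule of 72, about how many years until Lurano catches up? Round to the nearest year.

What matters is the difference: 2.9 pp.
Rule of 72 on the gap: the ratio halves every 72/2.9 ≈ 24.83 years.
A 2.1 times gap takes log₂(2.1) ≈ 1.07 halvings to close: 1.07 × 24.83 ≈ 27 years.

about 27 years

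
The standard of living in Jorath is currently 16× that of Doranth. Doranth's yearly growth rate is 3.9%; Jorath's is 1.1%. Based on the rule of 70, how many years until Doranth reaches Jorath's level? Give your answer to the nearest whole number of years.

about 100 years

The growth-rate gap is 3.9% − 1.1% = 2.8 percentage points.
So the ratio between them halves every 70/2.8 ≈ 25.00 years.
A 16× gap closes after 4 halvings: 4 × 25.00 ≈ 100 years.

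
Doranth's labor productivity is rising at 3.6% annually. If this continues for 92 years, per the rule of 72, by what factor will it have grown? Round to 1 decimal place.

Doubling time ≈ 72/3.6 = 20.00 years.
92 years / 20.00 ≈ 4.60 doublings → factor 2^4.60 ≈ 24.3.

about 24.3 times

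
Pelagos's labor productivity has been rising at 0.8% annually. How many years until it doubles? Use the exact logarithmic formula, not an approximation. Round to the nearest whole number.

87 years

t = ln(2) / ln(1 + 0.008) = 0.6931 / 0.007968 ≈ 86.99.
≈ 87 years.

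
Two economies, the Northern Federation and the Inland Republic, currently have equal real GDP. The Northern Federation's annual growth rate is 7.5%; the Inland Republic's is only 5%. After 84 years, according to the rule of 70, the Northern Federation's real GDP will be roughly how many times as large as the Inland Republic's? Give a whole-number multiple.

approximately 8 times

Rate gap = 7.5% − 5% = 2.5 points.
The ratio doubles every 70/2.5 ≈ 28.00 years.
84/28.00 ≈ 3.00 doublings → ratio ≈ 2^3.00 ≈ 8.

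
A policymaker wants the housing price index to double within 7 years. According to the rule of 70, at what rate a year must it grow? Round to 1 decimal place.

70 / 7 ≈ 10.00, so about 10.0% a year.

roughly 10.0% a year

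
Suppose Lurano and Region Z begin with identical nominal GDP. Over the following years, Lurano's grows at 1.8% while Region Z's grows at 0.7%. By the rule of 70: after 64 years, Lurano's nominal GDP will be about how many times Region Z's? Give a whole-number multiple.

roughly 2 times

Lurano pulls ahead at 1.1 pp per year, so the ratio doubles every 70/1.1 ≈ 63.64 years.
In 64 years that's 1.01 doublings: 2^1.01 ≈ 2.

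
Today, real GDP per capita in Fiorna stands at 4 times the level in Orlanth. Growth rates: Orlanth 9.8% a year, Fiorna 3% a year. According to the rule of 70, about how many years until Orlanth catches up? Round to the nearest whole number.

about 21 years

The growth-rate gap is 9.8% − 3% = 6.8 percentage points.
So the ratio between them halves every 70/6.8 ≈ 10.29 years.
A 4 times gap closes after 2 halvings: 2 × 10.29 ≈ 21 years.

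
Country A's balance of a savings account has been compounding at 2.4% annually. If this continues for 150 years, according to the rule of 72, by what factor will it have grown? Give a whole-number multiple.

roughly 32 times

At 2.4% one doubling takes ≈ 30.00 years; 150 years is 5 of them, so ×32.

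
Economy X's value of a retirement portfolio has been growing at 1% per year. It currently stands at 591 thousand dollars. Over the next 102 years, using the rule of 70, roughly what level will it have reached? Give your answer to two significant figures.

Doubling time ≈ 70/1 = 70.00 years.
102 years is 102/70.00 ≈ 1.46 doublings, a factor of 2^1.46 ≈ 2.75.
591 × 2.75 ≈ 1600 thousand dollars.

about 1600 thousand dollars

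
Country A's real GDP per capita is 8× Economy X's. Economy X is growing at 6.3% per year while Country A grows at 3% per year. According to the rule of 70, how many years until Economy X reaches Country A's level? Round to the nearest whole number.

Economy X gains on Country A at 6.3% − 3% = 3.3 points a year.
At that relative rate the gap halves every 70/3.3 ≈ 21.21 years.
An 8× gap closes after 3 halvings: 3 × 21.21 ≈ 64 years.

approximately 64 years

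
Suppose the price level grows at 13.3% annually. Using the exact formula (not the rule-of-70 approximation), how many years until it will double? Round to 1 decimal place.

5.6 years

t = ln(2) / ln(1 + 0.133) = 0.6931 / 0.124869 ≈ 5.55.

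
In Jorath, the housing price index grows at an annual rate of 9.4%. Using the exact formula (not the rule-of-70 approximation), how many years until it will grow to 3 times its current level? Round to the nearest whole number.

12 years

t = ln(3) / ln(1 + 0.094) = 1.0986 / 0.089841 ≈ 12.23.
≈ 12 years.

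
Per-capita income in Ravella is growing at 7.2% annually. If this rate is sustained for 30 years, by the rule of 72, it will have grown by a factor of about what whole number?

72/7.2 ≈ 10.00 years per doubling.
30 years fits 3 doublings: 2^3 = 8.

about 8 times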